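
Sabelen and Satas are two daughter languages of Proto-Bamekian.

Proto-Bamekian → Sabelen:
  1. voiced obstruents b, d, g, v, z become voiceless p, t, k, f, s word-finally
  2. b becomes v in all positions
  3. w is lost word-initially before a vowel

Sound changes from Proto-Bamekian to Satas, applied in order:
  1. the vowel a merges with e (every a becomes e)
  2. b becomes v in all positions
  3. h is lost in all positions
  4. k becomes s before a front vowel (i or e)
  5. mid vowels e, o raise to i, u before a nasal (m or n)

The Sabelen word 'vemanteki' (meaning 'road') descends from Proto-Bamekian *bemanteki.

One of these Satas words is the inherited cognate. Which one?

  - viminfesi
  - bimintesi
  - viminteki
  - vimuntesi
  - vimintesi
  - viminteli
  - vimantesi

Satas: *bemanteki
  bemanteki → bementeki   [vowel merger]
  bementeki → vementeki   [unconditioned shift]
  vementeki (rule 3 does not apply)
  vementeki → vementesi   [palatalisation]
  vementesi → vimintesi   [pre-nasal raising]
  giving Satas vimintesi.

vimintesi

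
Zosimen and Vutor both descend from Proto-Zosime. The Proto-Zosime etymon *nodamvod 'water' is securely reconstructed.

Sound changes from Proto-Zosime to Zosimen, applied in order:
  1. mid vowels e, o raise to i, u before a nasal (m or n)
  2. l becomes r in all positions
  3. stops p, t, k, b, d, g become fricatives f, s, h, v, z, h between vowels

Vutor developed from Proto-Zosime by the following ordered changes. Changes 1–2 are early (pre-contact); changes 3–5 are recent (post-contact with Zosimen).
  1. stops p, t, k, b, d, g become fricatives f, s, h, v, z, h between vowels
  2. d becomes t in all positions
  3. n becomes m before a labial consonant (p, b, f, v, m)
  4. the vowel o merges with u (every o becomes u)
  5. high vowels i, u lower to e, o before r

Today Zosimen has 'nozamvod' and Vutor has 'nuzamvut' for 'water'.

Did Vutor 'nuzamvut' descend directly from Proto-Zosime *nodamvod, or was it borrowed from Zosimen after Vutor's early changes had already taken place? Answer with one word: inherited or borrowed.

If inherited, *nodamvod would pass through all of Vutor's changes:
Vutor: start from *nodamvod.
  rule 1 (intervocalic lenition): nodamvod → nozamvod
  rule 2 (unconditioned shift): nozamvod → nozamvot
  rule 3: no change — nozamvot
  rule 4 (vowel merger): nozamvot → nuzamvut
  rule 5: no change — nuzamvut
  ⇒ Vutor nuzamvut
If borrowed from Zosimen 'nozamvod' after the early changes, it would undergo only the recent ones:
  rule 3 (nasal place assimilation): no change (nozamvod)
  rule 4 (vowel merger): nozamvod → nuzamvud
  rule 5 (pre-rhotic lowering): no change (nuzamvud)
  ⇒ as a loan: nuzamvud
Vutor 'nuzamvut' matches the inherited outcome exactly, so it is an inherited cognate, not a loan.

inherited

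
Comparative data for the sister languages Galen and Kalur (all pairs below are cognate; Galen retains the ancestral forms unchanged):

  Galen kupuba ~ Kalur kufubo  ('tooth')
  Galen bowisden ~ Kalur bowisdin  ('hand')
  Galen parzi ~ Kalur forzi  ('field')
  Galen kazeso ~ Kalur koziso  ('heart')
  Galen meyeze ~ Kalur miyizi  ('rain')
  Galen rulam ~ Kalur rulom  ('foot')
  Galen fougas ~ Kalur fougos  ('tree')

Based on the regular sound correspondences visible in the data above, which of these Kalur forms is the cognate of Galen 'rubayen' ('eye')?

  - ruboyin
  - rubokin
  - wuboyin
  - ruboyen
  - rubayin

kazeso ~ koziso, fougas ~ fougos — Galen a corresponds to Kalur o after a consonant, before a consonant other than r, m, n, p, b, f, v.
bowisden ~ bowisdin — Galen e corresponds to Kalur i after a consonant, before a nasal.
Applying these to Galen 'rubayen':
  rubayen → ruboyen   (a→o after a consonant, before a consonant other than r, m, n, p, b, f, v)
  ruboyen → ruboyin   (e→i after a consonant, before a nasal)
So the Kalur cognate is 'ruboyin'.

ruboyin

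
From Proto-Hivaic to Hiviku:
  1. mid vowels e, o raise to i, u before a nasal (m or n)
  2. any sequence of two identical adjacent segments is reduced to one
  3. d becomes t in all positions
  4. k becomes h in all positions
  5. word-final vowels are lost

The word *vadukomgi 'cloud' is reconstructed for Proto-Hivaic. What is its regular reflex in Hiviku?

Hiviku: start from *vadukomgi.
  rule 1 (pre-nasal raising): vadukomgi → vadukumgi
  rule 2: no change — vadukumgi
  rule 3 (unconditioned shift): vadukumgi → vatukumgi
  rule 4 (unconditioned shift): vatukumgi → vatuhumgi
  rule 5 (apocope): vatuhumgi → vatuhumg
  ⇒ Hiviku vatuhumg

vatuhumg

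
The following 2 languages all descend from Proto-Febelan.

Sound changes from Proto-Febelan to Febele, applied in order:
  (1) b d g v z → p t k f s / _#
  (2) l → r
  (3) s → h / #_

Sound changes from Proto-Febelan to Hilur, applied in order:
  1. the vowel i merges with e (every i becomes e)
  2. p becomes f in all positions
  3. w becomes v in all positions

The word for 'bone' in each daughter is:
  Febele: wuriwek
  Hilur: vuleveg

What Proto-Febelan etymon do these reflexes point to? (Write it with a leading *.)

Position 5: Febele has w, Hilur has v. Febele preserves w here (none of its changes turn any other segment into w), so the proto-segment is *w.
Position 4: Febele has i, Hilur has e. Febele preserves i here (none of its changes turn any other segment into i), so the proto-segment is *i.
Continuing position by position gives *wuliweg; check it forward:
Febele: start from *wuliweg.
  rule 1 (final devoicing): wuliweg → wuliwek
  rule 2 (unconditioned shift): wuliwek → wuriwek
  rule 3: no change — wuriwek
  ⇒ Febele wuriwek
Hilur: *wuliweg
  wuliweg → wuleweg   [vowel merger]
  wuleweg (rule 2 does not apply)
  wuleweg → vuleveg   [unconditioned shift]
  giving Hilur vuleveg.
Only *wuliweg yields all of Febele wuriwek, Hilur vuleveg.

*wuliweg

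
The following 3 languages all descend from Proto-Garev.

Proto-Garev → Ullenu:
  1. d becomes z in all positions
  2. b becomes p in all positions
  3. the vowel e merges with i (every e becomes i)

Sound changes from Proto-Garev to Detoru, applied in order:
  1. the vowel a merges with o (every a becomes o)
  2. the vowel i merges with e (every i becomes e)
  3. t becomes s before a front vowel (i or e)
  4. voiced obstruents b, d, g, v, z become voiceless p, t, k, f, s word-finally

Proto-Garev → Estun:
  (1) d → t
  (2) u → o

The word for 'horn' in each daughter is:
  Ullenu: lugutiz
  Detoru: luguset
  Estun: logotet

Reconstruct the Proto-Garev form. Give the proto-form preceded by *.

*luguted

Position 7: Ullenu has z, Detoru has t, Estun has t. Taking the neighbouring segments as reconstructed: Ullenu z could go back to *d or *z; Detoru t could go back to *t or *d; Estun t could go back to *t or *d — the one source consistent with every daughter is *d.
Position 4: Ullenu has u, Detoru has u, Estun has o. Ullenu preserves u here (none of its changes turn any other segment into u), so the proto-segment is *u.
Position 6: Ullenu has i, Detoru has e, Estun has e. Estun preserves e here (none of its changes turn any other segment into e), so the proto-segment is *e.
Verify the candidate proto-form against each daughter:
Ullenu: start from *luguted.
  rule 1 (unconditioned shift): luguted → lugutez
  rule 2: no change — lugutez
  rule 3 (vowel merger): lugutez → lugutiz
  ⇒ Ullenu lugutiz
Detoru: *luguted > lugused > luguset  (by palatalisation, final devoicing)
Estun: *luguted > lugutet > logotet  (by unconditioned shift, vowel merger)
No other proto-form is consistent with every reflex, so the reconstruction is *luguted.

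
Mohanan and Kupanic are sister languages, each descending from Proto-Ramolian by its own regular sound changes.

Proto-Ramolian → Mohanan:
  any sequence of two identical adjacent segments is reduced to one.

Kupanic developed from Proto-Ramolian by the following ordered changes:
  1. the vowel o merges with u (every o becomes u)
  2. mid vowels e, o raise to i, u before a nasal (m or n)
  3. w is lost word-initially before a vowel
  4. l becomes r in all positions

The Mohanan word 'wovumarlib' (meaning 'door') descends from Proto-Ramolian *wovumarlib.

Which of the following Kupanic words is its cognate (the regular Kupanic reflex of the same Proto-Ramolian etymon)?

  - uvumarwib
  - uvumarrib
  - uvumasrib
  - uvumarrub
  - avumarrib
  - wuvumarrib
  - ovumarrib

uvumarrib

Kupanic: *wovumarlib > wuvumarlib > uvumarlib > uvumarrib  (by vowel merger, glide loss, unconditioned shift)
Only 'uvumarrib' matches the regular Kupanic development of *wovumarlib.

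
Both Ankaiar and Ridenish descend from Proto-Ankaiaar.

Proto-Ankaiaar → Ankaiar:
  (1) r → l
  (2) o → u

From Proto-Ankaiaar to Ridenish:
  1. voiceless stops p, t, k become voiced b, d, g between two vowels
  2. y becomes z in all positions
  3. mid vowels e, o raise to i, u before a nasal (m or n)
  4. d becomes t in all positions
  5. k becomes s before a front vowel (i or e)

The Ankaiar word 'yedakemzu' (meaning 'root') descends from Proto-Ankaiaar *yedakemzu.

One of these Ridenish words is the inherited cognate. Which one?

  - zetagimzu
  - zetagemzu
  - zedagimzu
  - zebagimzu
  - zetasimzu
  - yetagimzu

zetagimzu

Ridenish: start from *yedakemzu.
  rule 1 (intervocalic voicing): yedakemzu → yedagemzu
  rule 2 (unconditioned shift): yedagemzu → zedagemzu
  rule 3 (pre-nasal raising): zedagemzu → zedagimzu
  rule 4 (unconditioned shift): zedagimzu → zetagimzu
  rule 5: no change — zetagimzu
  ⇒ Ridenish zetagimzu
The other candidates each miss or misapply at least one Ridenish change.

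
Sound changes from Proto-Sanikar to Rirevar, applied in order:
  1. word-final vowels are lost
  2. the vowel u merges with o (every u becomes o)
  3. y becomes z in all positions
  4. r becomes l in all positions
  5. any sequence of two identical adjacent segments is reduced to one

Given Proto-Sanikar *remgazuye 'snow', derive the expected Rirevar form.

Rirevar: *remgazuye > remgazuy > remgazoy > remgazoz > lemgazoz  (by apocope, vowel merger, unconditioned shift, unconditioned shift)

lemgazoz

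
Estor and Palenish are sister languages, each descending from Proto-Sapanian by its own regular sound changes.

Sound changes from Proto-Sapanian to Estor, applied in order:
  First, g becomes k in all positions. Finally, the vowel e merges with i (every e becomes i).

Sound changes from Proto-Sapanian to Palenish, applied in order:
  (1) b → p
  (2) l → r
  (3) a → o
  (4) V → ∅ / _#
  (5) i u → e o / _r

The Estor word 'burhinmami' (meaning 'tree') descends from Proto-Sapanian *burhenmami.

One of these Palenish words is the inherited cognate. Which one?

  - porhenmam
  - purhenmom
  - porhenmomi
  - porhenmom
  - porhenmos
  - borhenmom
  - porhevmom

porhenmom

Palenish: start from *burhenmami.
  rule 1 (unconditioned shift): burhenmami → purhenmami
  rule 2: no change — purhenmami
  rule 3 (vowel merger): purhenmami → purhenmomi
  rule 4 (apocope): purhenmomi → purhenmom
  rule 5 (pre-rhotic lowering): purhenmom → porhenmom
  ⇒ Palenish porhenmom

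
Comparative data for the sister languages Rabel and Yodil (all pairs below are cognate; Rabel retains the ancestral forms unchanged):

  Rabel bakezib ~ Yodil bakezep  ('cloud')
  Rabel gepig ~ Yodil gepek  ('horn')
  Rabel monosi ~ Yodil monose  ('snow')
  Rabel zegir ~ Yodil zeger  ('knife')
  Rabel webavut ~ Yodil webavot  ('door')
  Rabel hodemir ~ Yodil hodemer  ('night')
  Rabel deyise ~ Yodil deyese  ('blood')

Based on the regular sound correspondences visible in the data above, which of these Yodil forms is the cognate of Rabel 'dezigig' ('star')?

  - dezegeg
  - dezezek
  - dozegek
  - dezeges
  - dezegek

dezegek

gepig ~ gepek, deyise ~ deyese — Rabel i corresponds to Yodil e after a consonant, before a consonant other than r, m, n, p, b, f, v.
gepig ~ gepek — Rabel g corresponds to Yodil k word-finally.
Applying these to Rabel 'dezigig':
  dezigig → dezegig   (i→e after a consonant, before a consonant other than r, m, n, p, b, f, v)
  dezegig → dezegeg   (i→e after a consonant, before a consonant other than r, m, n, p, b, f, v)
  dezegeg → dezegek   (g→k word-finally)
So the Yodil cognate is 'dezegek'.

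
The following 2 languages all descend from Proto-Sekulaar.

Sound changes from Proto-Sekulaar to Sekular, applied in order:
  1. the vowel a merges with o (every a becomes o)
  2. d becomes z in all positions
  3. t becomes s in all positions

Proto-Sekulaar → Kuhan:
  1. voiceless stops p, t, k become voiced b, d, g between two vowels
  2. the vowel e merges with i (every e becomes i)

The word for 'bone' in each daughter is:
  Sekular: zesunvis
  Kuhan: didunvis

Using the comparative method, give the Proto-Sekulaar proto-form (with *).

*detunvis

Position 3: Sekular has s, Kuhan has d. Taking the neighbouring segments as reconstructed: Sekular s could go back to *t or *s; Kuhan d could go back to *t or *d — the one source consistent with every daughter is *t.
Position 1: Sekular has z, Kuhan has d. Taking the neighbouring segments as reconstructed: Sekular z could go back to *d or *z; Kuhan d can only go back to *d — the one source consistent with every daughter is *d.
Position 2: Sekular has e, Kuhan has i. Sekular preserves e here (none of its changes turn any other segment into e), so the proto-segment is *e.
Continuing position by position gives *detunvis; check it forward:
Sekular: *detunvis
  detunvis (rule 1 does not apply)
  detunvis → zetunvis   [unconditioned shift]
  zetunvis → zesunvis   [unconditioned shift]
  giving Sekular zesunvis.
Kuhan: start from *detunvis.
  rule 1 (intervocalic voicing): detunvis → dedunvis
  rule 2 (vowel merger): dedunvis → didunvis
  ⇒ Kuhan didunvis
No other proto-form is consistent with every reflex, so the reconstruction is *detunvis.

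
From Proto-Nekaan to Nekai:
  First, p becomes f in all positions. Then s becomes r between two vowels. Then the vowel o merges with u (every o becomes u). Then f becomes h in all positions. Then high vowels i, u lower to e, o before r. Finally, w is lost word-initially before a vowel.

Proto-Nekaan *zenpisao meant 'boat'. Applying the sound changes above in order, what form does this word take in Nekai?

Nekai: *zenpisao
  zenpisao → zenfisao   [unconditioned shift]
  zenfisao → zenfirao   [rhotacism]
  zenfirao → zenfirau   [vowel merger]
  zenfirau → zenhirau   [unconditioned shift]
  zenhirau → zenherau   [pre-rhotic lowering]
  zenherau (rule 6 does not apply)
  giving Nekai zenherau.

zenherau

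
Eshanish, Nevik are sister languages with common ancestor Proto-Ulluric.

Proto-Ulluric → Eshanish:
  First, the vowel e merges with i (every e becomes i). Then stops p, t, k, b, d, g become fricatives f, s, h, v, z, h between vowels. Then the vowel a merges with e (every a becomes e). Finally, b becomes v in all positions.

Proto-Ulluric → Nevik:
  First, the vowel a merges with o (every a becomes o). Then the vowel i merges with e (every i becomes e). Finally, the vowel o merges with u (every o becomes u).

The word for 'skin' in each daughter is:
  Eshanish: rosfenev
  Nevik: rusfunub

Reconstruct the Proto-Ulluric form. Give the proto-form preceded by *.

Position 7: Eshanish has e, Nevik has u. In Eshanish, e can only continue *a, so the proto-segment is *a.
Position 8: Eshanish has v, Nevik has b. Nevik preserves b here (none of its changes turn any other segment into b), so the proto-segment is *b.
Position 5: Eshanish has e, Nevik has u. In Eshanish, e can only continue *a, so the proto-segment is *a.
Continuing position by position gives *rosfanab; check it forward:
Eshanish: start from *rosfanab.
  rule 1: no change — rosfanab
  rule 2: no change — rosfanab
  rule 3 (vowel merger): rosfanab → rosfeneb
  rule 4 (unconditioned shift): rosfeneb → rosfenev
  ⇒ Eshanish rosfenev
Nevik: *rosfanab
  rosfanab → rosfonob   [vowel merger]
  rosfonob (rule 2 does not apply)
  rosfonob → rusfunub   [vowel merger]
  giving Nevik rusfunub.
No other proto-form is consistent with every reflex, so the reconstruction is *rosfanab.

*rosfanab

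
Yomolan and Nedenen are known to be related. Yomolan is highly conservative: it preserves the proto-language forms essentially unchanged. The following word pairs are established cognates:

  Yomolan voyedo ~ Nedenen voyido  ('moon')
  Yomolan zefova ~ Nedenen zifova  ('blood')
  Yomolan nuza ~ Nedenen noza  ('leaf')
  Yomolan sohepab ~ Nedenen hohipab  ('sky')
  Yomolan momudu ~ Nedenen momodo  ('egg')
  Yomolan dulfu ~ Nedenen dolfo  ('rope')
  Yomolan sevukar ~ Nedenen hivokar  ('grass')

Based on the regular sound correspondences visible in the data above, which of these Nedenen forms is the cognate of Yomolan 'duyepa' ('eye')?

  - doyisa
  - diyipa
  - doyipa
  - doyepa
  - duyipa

doyipa

nuza ~ noza, momudu ~ momodo — Yomolan u corresponds to Nedenen o after a consonant, before a consonant other than r, m, n, p, b, f, v.
sohepab ~ hohipab — Yomolan e corresponds to Nedenen i after a consonant, before a labial obstruent.
Applying these to Yomolan 'duyepa':
  duyepa → doyepa   (u→o after a consonant, before a consonant other than r, m, n, p, b, f, v)
  doyepa → doyipa   (e→i after a consonant, before a labial obstruent)
So the Nedenen cognate is 'doyipa'.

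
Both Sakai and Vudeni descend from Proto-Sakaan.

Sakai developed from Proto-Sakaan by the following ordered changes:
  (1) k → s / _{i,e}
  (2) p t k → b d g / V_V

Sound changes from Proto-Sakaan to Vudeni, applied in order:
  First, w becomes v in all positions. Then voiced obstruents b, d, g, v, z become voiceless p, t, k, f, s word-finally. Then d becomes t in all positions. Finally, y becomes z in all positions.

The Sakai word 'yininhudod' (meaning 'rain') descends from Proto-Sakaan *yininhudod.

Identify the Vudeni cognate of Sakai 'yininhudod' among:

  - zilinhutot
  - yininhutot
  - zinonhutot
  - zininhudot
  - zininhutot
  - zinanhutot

Vudeni: *yininhudod
  yininhudod (rule 1 does not apply)
  yininhudod → yininhudot   [final devoicing]
  yininhudot → yininhutot   [unconditioned shift]
  yininhutot → zininhutot   [unconditioned shift]
  giving Vudeni zininhutot.

zininhutot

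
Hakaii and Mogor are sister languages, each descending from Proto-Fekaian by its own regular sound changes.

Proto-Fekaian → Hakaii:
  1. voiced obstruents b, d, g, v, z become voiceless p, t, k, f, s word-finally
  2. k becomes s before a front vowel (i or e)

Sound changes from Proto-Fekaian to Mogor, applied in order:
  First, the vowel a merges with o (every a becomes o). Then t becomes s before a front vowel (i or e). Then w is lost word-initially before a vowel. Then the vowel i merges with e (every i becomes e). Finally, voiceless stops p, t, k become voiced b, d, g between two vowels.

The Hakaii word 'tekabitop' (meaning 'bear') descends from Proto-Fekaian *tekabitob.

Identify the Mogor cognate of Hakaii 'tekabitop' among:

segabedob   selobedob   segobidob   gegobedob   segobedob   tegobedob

Mogor: *tekabitob > tekobitob > sekobitob > sekobetob > segobedob  (by vowel merger, palatalisation, vowel merger, intervocalic voicing)
Only 'segobedob' matches the regular Mogor development of *tekabitob.

segobedob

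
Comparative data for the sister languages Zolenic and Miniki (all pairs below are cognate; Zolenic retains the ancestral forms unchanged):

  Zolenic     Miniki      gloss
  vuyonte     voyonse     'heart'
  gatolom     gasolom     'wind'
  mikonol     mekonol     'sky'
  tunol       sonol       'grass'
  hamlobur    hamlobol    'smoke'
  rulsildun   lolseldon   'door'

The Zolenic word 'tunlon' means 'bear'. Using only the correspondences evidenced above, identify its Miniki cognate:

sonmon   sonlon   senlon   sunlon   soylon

tunol ~ sonol — Zolenic t corresponds to Miniki s word-initially before a back vowel.
tunol ~ sonol, rulsildun ~ lolseldon — Zolenic u corresponds to Miniki o after a consonant, before a nasal.
Applying these to Zolenic 'tunlon':
  tunlon → sunlon   (t→s word-initially before a back vowel)
  sunlon → sonlon   (u→o after a consonant, before a nasal)
So the Miniki cognate is 'sonlon'.

sonlon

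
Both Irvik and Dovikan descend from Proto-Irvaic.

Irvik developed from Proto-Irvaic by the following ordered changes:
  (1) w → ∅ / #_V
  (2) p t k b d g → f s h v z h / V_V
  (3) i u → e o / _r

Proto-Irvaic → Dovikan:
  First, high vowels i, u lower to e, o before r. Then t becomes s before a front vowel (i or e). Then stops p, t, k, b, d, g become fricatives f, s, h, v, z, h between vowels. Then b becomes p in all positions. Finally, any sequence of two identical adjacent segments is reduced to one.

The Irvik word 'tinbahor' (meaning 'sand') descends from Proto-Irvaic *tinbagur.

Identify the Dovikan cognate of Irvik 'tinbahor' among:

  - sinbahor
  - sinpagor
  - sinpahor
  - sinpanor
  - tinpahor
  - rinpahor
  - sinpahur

sinpahor

Dovikan: start from *tinbagur.
  rule 1 (pre-rhotic lowering): tinbagur → tinbagor
  rule 2 (palatalisation): tinbagor → sinbagor
  rule 3 (intervocalic lenition): sinbagor → sinbahor
  rule 4 (unconditioned shift): sinbahor → sinpahor
  rule 5: no change — sinpahor
  ⇒ Dovikan sinpahor
Only 'sinpahor' matches the regular Dovikan development of *tinbagur.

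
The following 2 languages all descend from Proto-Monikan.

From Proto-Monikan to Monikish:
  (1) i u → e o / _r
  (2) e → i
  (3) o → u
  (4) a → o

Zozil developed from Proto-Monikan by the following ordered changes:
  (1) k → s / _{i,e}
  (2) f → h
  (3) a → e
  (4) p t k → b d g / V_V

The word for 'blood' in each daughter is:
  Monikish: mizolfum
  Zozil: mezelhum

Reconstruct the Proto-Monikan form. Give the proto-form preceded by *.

Position 6: Monikish has f, Zozil has h. Monikish preserves f here (none of its changes turn any other segment into f), so the proto-segment is *f.
Position 2: Monikish has i, Zozil has e. Taking the neighbouring segments as reconstructed: Monikish i could go back to *e or *i; Zozil e could go back to *a or *e — the one source consistent with every daughter is *e.
Verify the candidate proto-form against each daughter:
Monikish: *mezalfum
  mezalfum (rule 1 does not apply)
  mezalfum → mizalfum   [vowel merger]
  mizalfum (rule 3 does not apply)
  mizalfum → mizolfum   [vowel merger]
  giving Monikish mizolfum.
Zozil: *mezalfum > mezalhum > mezelhum  (by unconditioned shift, vowel merger)
Only *mezalfum yields all of Monikish mizolfum, Zozil mezelhum.

*mezalfum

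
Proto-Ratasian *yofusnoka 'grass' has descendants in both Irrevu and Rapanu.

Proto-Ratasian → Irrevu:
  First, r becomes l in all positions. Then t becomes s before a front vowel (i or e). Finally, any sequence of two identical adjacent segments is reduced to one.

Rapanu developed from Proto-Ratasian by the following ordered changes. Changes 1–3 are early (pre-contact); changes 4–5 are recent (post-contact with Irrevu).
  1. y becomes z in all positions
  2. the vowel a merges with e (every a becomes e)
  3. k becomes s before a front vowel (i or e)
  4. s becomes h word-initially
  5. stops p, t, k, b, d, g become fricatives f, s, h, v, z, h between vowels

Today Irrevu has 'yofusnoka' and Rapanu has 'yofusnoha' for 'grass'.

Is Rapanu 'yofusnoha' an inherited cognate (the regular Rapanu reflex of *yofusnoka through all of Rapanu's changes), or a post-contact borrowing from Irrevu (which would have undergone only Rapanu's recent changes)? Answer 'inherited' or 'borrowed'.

borrowed

If inherited, *yofusnoka would pass through all of Rapanu's changes:
Rapanu: *yofusnoka > zofusnoka > zofusnoke > zofusnose  (by unconditioned shift, vowel merger, palatalisation)
If borrowed from Irrevu 'yofusnoka' after the early changes, it would undergo only the recent ones:
  rule 4 (debuccalisation): no change (yofusnoka)
  rule 5 (intervocalic lenition): yofusnoka → yofusnoha
  ⇒ as a loan: yofusnoha
Rapanu 'yofusnoha' matches the loan outcome 'yofusnoha', not the inherited 'zofusnose' — it skipped the early Rapanu changes, so it was borrowed from Irrevu.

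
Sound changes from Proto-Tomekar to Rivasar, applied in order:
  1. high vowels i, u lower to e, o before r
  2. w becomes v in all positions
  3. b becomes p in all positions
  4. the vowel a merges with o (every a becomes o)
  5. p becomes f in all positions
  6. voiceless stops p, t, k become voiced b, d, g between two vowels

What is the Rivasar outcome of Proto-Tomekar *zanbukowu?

Rivasar: *zanbukowu
  zanbukowu (rule 1 does not apply)
  zanbukowu → zanbukovu   [unconditioned shift]
  zanbukovu → zanpukovu   [unconditioned shift]
  zanpukovu → zonpukovu   [vowel merger]
  zonpukovu → zonfukovu   [unconditioned shift]
  zonfukovu → zonfugovu   [intervocalic voicing]
  giving Rivasar zonfugovu.

zonfugovu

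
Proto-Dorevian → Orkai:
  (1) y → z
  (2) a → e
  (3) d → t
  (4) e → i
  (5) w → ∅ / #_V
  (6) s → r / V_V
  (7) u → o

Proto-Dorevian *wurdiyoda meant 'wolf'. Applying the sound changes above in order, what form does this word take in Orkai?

Orkai: *wurdiyoda > wurdizoda > wurdizode > wurtizote > wurtizoti > urtizoti > ortizoti  (by unconditioned shift, vowel merger, unconditioned shift, vowel merger, glide loss, vowel merger)

ortizoti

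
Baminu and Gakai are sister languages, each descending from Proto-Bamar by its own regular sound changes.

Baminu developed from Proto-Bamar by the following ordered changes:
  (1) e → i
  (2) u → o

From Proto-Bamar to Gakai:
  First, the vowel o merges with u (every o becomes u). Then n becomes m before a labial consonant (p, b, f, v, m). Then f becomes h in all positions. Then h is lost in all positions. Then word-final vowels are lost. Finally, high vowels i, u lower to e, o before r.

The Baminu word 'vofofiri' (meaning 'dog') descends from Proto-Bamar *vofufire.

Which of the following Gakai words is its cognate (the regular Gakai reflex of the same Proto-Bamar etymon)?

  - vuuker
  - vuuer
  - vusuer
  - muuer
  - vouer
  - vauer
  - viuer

Gakai: *vofufire > vufufire > vuhuhire > vuuire > vuuir > vuuer  (by vowel merger, unconditioned shift, h-loss, apocope, pre-rhotic lowering)
Among the options, 'vuuer' alone shows every Gakai change applied in order.

vuuer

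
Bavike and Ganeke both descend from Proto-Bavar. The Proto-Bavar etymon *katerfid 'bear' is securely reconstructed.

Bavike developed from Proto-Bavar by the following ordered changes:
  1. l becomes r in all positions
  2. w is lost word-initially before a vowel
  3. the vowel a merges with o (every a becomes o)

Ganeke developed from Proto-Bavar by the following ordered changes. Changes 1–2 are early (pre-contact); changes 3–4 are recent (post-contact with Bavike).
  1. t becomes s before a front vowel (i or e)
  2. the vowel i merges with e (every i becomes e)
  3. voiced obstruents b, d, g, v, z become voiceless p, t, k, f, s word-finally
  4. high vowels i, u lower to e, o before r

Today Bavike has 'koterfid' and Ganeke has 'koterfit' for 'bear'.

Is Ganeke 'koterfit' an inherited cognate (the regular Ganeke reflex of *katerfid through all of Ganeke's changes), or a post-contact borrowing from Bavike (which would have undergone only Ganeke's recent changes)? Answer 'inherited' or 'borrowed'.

If inherited, *katerfid would pass through all of Ganeke's changes:
Ganeke: *katerfid > kaserfid > kaserfed > kaserfet  (by palatalisation, vowel merger, final devoicing)
If borrowed from Bavike 'koterfid' after the early changes, it would undergo only the recent ones:
  rule 3 (final devoicing): koterfid → koterfit
  rule 4 (pre-rhotic lowering): no change (koterfit)
  ⇒ as a loan: koterfit
Ganeke 'koterfit' matches the loan outcome 'koterfit', not the inherited 'kaserfet' — it skipped the early Ganeke changes, so it was borrowed from Bavike.

borrowed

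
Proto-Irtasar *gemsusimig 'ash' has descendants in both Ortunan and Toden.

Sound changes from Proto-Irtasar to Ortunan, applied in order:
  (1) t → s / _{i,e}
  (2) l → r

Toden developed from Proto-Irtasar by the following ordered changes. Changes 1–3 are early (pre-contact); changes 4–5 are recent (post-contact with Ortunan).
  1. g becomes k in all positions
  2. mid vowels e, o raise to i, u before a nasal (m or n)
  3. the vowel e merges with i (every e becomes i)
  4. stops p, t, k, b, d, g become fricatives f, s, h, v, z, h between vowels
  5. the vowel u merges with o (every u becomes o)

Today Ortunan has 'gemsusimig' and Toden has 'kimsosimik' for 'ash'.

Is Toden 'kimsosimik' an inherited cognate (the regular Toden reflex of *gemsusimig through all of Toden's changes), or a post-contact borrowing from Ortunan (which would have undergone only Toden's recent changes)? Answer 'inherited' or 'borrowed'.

If inherited, *gemsusimig would pass through all of Toden's changes:
Toden: start from *gemsusimig.
  rule 1 (unconditioned shift): gemsusimig → kemsusimik
  rule 2 (pre-nasal raising): kemsusimik → kimsusimik
  rule 3: no change — kimsusimik
  rule 4: no change — kimsusimik
  rule 5 (vowel merger): kimsusimik → kimsosimik
  ⇒ Toden kimsosimik
If borrowed from Ortunan 'gemsusimig' after the early changes, it would undergo only the recent ones:
  rule 4 (intervocalic lenition): no change (gemsusimig)
  rule 5 (vowel merger): gemsusimig → gemsosimig
  ⇒ as a loan: gemsosimig
Toden 'kimsosimik' matches the inherited outcome exactly, so it is an inherited cognate, not a loan.

inherited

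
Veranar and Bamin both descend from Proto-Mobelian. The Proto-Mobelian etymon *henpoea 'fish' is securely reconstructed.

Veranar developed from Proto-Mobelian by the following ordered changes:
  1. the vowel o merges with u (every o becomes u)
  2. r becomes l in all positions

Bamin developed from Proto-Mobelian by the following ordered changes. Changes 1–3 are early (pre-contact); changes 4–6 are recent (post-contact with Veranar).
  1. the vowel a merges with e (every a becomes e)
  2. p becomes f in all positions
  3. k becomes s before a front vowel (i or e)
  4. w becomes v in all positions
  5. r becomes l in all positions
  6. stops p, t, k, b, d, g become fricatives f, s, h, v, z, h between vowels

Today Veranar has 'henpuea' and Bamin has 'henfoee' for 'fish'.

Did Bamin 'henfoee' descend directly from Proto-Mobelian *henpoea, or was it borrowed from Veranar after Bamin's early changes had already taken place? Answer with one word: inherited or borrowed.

inherited

If inherited, *henpoea would pass through all of Bamin's changes:
Bamin: *henpoea > henpoee > henfoee  (by vowel merger, unconditioned shift)
If borrowed from Veranar 'henpuea' after the early changes, it would undergo only the recent ones:
  rule 4 (unconditioned shift): no change (henpuea)
  rule 5 (unconditioned shift): no change (henpuea)
  rule 6 (intervocalic lenition): no change (henpuea)
  ⇒ as a loan: henpuea
Bamin 'henfoee' matches the inherited outcome exactly, so it is an inherited cognate, not a loan.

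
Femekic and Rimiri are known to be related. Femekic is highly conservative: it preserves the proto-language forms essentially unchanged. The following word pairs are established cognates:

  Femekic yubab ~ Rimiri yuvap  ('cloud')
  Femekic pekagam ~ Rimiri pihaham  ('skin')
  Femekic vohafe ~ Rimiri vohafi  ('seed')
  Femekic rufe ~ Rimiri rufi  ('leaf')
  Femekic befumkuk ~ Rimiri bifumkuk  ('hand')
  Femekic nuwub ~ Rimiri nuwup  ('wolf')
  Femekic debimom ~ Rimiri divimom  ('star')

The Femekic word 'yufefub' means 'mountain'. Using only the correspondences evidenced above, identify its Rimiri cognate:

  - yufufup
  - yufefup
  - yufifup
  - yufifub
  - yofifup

befumkuk ~ bifumkuk — Femekic e corresponds to Rimiri i after a consonant, before a labial obstruent.
yubab ~ yuvap, nuwub ~ nuwup — Femekic b corresponds to Rimiri p word-finally.
Applying these to Femekic 'yufefub':
  yufefub → yufifub   (e→i after a consonant, before a labial obstruent)
  yufifub → yufifup   (b→p word-finally)
So the Rimiri cognate is 'yufifup'.

yufifup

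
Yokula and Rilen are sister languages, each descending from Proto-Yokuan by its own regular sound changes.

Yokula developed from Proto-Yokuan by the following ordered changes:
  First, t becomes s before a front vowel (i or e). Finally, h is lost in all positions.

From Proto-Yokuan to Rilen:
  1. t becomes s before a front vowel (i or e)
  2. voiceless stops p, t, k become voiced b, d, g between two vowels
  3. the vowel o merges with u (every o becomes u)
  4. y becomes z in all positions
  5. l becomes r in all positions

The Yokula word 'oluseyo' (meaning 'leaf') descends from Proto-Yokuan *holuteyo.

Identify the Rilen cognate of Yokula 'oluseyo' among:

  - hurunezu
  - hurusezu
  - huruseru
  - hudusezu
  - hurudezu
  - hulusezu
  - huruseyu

hurusezu

Rilen: *holuteyo > holuseyo > huluseyu > hulusezu > hurusezu  (by palatalisation, vowel merger, unconditioned shift, unconditioned shift)
Only 'hurusezu' matches the regular Rilen development of *holuteyo.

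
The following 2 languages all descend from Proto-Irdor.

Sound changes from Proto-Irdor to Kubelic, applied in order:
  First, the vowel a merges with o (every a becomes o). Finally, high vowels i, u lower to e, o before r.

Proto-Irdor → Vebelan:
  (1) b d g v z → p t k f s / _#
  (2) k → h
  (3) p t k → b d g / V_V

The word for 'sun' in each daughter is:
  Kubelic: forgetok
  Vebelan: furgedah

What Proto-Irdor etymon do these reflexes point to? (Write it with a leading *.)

Position 7: Kubelic has o, Vebelan has a. Vebelan preserves a here (none of its changes turn any other segment into a), so the proto-segment is *a.
Position 2: Kubelic has o, Vebelan has u. Vebelan preserves u here (none of its changes turn any other segment into u), so the proto-segment is *u.
This points to *furgetak. Verify forward in each daughter:
Kubelic: *furgetak
  furgetak → furgetok   [vowel merger]
  furgetok → forgetok   [pre-rhotic lowering]
  giving Kubelic forgetok.
Vebelan: *furgetak > furgetah > furgedah  (by unconditioned shift, intervocalic voicing)
No other proto-form is consistent with every reflex, so the reconstruction is *furgetak.

*furgetak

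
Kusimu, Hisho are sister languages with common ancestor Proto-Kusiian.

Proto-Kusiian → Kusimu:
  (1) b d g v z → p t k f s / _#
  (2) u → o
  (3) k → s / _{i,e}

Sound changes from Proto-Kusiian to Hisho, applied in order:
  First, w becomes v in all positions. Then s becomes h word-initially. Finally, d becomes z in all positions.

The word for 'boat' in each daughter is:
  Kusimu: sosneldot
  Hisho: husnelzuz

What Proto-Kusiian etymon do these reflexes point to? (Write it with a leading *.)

Position 9: Kusimu has t, Hisho has z. Taking the neighbouring segments as reconstructed: Kusimu t could go back to *t or *d; Hisho z could go back to *d or *z — the one source consistent with every daughter is *d.
Position 8: Kusimu has o, Hisho has u. Hisho preserves u here (none of its changes turn any other segment into u), so the proto-segment is *u.
Position 1: Kusimu has s, Hisho has h. Taking the neighbouring segments as reconstructed: Kusimu s can only go back to *s; Hisho h could go back to *s or *h — the one source consistent with every daughter is *s.
Verify the candidate proto-form against each daughter:
Kusimu: *susneldud
  susneldud → susneldut   [final devoicing]
  susneldut → sosneldot   [vowel merger]
  sosneldot (rule 3 does not apply)
  giving Kusimu sosneldot.
Hisho: start from *susneldud.
  rule 1: no change — susneldud
  rule 2 (debuccalisation): susneldud → husneldud
  rule 3 (unconditioned shift): husneldud → husnelzuz
  ⇒ Hisho husnelzuz
No other proto-form is consistent with every reflex, so the reconstruction is *susneldud.

*susneldud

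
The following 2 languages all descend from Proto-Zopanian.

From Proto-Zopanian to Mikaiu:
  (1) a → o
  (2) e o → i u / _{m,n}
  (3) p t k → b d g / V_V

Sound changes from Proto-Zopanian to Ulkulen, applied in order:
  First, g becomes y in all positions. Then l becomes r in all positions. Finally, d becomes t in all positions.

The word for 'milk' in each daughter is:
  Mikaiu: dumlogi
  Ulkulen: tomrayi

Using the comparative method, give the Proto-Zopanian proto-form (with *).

Position 4: Mikaiu has l, Ulkulen has r. Mikaiu preserves l here (none of its changes turn any other segment into l), so the proto-segment is *l.
Position 2: Mikaiu has u, Ulkulen has o. Ulkulen preserves o here (none of its changes turn any other segment into o), so the proto-segment is *o.
Verify the candidate proto-form against each daughter:
Mikaiu: *domlagi
  domlagi → domlogi   [vowel merger]
  domlogi → dumlogi   [pre-nasal raising]
  dumlogi (rule 3 does not apply)
  giving Mikaiu dumlogi.
Ulkulen: *domlagi > domlayi > domrayi > tomrayi  (by unconditioned shift, unconditioned shift, unconditioned shift)
*domlagi is the unique common source.

*domlagi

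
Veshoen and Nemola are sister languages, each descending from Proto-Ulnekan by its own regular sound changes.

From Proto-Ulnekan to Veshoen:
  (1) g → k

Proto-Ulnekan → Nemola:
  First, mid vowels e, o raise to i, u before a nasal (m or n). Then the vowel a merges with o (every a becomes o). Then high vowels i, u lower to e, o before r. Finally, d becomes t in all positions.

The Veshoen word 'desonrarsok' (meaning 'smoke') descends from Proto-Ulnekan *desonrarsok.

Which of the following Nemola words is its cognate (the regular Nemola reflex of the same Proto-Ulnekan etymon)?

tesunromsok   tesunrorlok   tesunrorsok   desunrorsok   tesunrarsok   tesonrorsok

tesunrorsok

Nemola: *desonrarsok > desunrarsok > desunrorsok > tesunrorsok  (by pre-nasal raising, vowel merger, unconditioned shift)
Only 'tesunrorsok' matches the regular Nemola development of *desonrarsok.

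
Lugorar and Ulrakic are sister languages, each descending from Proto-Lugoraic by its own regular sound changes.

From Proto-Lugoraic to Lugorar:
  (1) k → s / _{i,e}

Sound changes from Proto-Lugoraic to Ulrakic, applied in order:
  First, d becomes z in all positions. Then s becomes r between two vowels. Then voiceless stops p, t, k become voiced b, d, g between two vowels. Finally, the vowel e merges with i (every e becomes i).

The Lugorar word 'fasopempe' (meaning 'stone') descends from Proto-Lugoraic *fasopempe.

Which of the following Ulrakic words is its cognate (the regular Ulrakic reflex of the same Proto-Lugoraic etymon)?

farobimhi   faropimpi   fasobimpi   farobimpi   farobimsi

farobimpi

Ulrakic: *fasopempe > faropempe > farobempe > farobimpi  (by rhotacism, intervocalic voicing, vowel merger)
The other candidates each miss or misapply at least one Ulrakic change.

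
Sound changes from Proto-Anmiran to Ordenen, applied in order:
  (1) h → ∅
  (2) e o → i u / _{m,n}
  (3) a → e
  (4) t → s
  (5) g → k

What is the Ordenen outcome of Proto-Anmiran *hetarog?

eserok

Ordenen: start from *hetarog.
  rule 1 (h-loss): hetarog → etarog
  rule 2: no change — etarog
  rule 3 (vowel merger): etarog → eterog
  rule 4 (unconditioned shift): eterog → eserog
  rule 5 (unconditioned shift): eserog → eserok
  ⇒ Ordenen eserok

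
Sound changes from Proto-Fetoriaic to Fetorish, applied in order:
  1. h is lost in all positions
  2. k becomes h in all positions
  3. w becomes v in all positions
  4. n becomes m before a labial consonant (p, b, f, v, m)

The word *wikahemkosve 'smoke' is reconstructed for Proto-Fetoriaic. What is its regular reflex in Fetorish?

vihaemhosve

Fetorish: *wikahemkosve
  wikahemkosve → wikaemkosve   [h-loss]
  wikaemkosve → wihaemhosve   [unconditioned shift]
  wihaemhosve → vihaemhosve   [unconditioned shift]
  vihaemhosve (rule 4 does not apply)
  giving Fetorish vihaemhosve.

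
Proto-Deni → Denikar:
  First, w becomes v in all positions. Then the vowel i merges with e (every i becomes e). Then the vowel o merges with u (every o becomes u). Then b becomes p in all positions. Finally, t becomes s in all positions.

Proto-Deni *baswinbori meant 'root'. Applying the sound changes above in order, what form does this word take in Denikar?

Denikar: *baswinbori
  baswinbori → basvinbori   [unconditioned shift]
  basvinbori → basvenbore   [vowel merger]
  basvenbore → basvenbure   [vowel merger]
  basvenbure → pasvenpure   [unconditioned shift]
  pasvenpure (rule 5 does not apply)
  giving Denikar pasvenpure.

pasvenpure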